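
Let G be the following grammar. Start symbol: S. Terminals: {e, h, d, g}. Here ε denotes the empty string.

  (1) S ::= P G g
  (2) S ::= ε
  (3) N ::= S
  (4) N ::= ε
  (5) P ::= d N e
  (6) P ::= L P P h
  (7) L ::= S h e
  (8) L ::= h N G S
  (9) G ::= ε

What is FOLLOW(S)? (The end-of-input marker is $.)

FIRST(G): from G::=ε we get {ε}. So FIRST(G) = {ε}.
FIRST(S): from S::=P G g we get {d, h}; from S::=ε we get {ε}. So FIRST(S) = {ε, d, h}.
FIRST(N): from N::=S we get {ε, d, h}; from N::=ε we get {ε}. So FIRST(N) = {ε, d, h}.
FIRST(L): from L::=S h e we get {d, h}; from L::=h N G S we get {h}. So FIRST(L) = {d, h}.
FIRST(P): from P::=d N e we get {d}; from P::=L P P h we get {d, h}. So FIRST(P) = {d, h}.
FOLLOW(S) includes $ since S is the start symbol.
FOLLOW(P): in S::=P G g, P is followed by G g with FIRST {g}; in P::=L P P h (occurrence 1), P is followed by P h with FIRST {d, h}; in P::=L P P h (occurrence 2), P is followed by h with FIRST {h}. Thus FOLLOW(P) = {d, g, h}.
FOLLOW(L): in P::=L P P h, L is followed by P P h with FIRST {d, h}. Thus FOLLOW(L) = {d, h}.
FOLLOW(N): in P::=d N e, N is followed by e with FIRST {e}; in L::=h N G S, N is followed by G S with FIRST {ε, d, h}; in L::=h N G S, the suffix after N is nullable, so FOLLOW(N) ⊇ FOLLOW(L) = {d, h}. Thus FOLLOW(N) = {d, e, h}.
FOLLOW(S): in N::=S, the suffix after S is empty, so FOLLOW(S) ⊇ FOLLOW(N) = {d, e, h}; in L::=S h e, S is followed by h e with FIRST {h}; in L::=h N G S, the suffix after S is empty, so FOLLOW(S) ⊇ FOLLOW(L) = {d, h}. Thus FOLLOW(S) = {$, d, e, h}.
FOLLOW(G): in S::=P G g, G is followed by g with FIRST {g}; in L::=h N G S, G is followed by S with FIRST {ε, d, h}; in L::=h N G S, the suffix after G is nullable, so FOLLOW(G) ⊇ FOLLOW(L) = {d, h}. Thus FOLLOW(G) = {d, g, h}.

{$, d, e, h}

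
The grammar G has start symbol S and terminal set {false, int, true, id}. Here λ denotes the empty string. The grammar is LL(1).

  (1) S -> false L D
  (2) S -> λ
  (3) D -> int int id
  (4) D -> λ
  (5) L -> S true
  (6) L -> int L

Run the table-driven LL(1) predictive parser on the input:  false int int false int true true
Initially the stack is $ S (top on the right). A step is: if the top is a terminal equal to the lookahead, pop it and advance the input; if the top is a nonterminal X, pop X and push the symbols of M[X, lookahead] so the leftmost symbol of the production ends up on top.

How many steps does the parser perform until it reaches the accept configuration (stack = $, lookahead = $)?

step 1: stack=$ S  input=false int int false int true true $  — expand S -> false L D
step 2: stack=$ D L false  input=false int int false int true true $  — match false
step 3: stack=$ D L  input=int int false int true true $  — expand L -> int L
step 4: stack=$ D L int  input=int int false int true true $  — match int
step 5: stack=$ D L  input=int false int true true $  — expand L -> int L
step 6: stack=$ D L int  input=int false int true true $  — match int
step 7: stack=$ D L  input=false int true true $  — expand L -> S true
step 8: stack=$ D true S  input=false int true true $  — expand S -> false L D
step 9: stack=$ D true D L false  input=false int true true $  — match false
step 10: stack=$ D true D L  input=int true true $  — expand L -> int L
step 11: stack=$ D true D L int  input=int true true $  — match int
step 12: stack=$ D true D L  input=true true $  — expand L -> S true
step 13: stack=$ D true D true S  input=true true $  — expand S -> λ
step 14: stack=$ D true D true  input=true true $  — match true
step 15: stack=$ D true D  input=true $  — expand D -> λ
step 16: stack=$ D true  input=true $  — match true
step 17: stack=$ D  input=$  — expand D -> λ
Accept reached after 17 steps.

17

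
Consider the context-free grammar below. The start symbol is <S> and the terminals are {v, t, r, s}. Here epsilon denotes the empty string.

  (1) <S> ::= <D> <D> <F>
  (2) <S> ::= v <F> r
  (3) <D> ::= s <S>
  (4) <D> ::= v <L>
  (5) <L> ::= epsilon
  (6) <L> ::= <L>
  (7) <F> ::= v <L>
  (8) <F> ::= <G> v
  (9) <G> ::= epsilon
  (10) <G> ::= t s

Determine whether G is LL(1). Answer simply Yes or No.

No

FIRST(<S>) = {s, v}
FIRST(<D>) = {s, v}
FIRST(<L>) = {epsilon}
FIRST(<F>) = {t, v}
FIRST(<G>) = {epsilon, t}
FOLLOW(<S>) = {$, s, t, v}
FOLLOW(<D>) = {s, t, v}
FOLLOW(<L>) = {$, r, s, t, v}
FOLLOW(<F>) = {$, r, s, t, v}
FOLLOW(<G>) = {v}
Cell M[<F>, v] receives both <F> ::= v <L> and <F> ::= <G> v — the grammar is not LL(1).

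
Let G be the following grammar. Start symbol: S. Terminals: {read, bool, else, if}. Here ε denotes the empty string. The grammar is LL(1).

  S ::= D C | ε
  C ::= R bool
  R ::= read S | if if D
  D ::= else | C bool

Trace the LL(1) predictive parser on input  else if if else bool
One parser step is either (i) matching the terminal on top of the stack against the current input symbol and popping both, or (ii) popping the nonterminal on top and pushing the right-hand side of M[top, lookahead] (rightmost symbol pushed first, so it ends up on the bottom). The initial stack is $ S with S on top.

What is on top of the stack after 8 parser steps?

     Stack           Input                   Action
  1  $ S             else if if else bool $  expand S ::= D C
  2  $ C D           else if if else bool $  expand D ::= else
  3  $ C else        else if if else bool $  match else
  4  $ C             if if else bool $       expand C ::= R bool
  5  $ bool R        if if else bool $       expand R ::= if if D
  6  $ bool D if if  if if else bool $       match if
  7  $ bool D if     if else bool $          match if
  8  $ bool D        else bool $             expand D ::= else
Stack after step 8: $ bool else (top = else).

else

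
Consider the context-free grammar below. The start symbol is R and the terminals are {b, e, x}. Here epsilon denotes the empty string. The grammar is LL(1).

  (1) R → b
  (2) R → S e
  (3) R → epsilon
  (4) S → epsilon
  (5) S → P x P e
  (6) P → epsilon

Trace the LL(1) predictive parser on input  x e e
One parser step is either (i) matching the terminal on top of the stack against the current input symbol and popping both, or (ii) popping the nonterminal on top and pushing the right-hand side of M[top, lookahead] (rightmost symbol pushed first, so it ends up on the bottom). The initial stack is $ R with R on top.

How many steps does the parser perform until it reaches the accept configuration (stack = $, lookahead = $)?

step 1: stack=$ R  input=x e e $  — expand R → S e
step 2: stack=$ e S  input=x e e $  — expand S → P x P e
step 3: stack=$ e e P x P  input=x e e $  — expand P → epsilon
step 4: stack=$ e e P x  input=x e e $  — match x
step 5: stack=$ e e P  input=e e $  — expand P → epsilon
step 6: stack=$ e e  input=e e $  — match e
step 7: stack=$ e  input=e $  — match e
Accept reached after 7 steps.

7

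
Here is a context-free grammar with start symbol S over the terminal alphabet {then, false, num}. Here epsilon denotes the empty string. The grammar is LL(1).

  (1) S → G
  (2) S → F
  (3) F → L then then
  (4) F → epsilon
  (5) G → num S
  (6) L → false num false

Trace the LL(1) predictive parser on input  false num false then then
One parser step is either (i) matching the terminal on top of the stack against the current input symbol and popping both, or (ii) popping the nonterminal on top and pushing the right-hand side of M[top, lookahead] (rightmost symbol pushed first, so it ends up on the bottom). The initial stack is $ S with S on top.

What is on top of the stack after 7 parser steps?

then

     Stack                        Input                        Action
  1  $ S                          false num false then then $  expand S → F
  2  $ F                          false num false then then $  expand F → L then then
  3  $ then then L                false num false then then $  expand L → false num false
  4  $ then then false num false  false num false then then $  match false
  5  $ then then false num        num false then then $        match num
  6  $ then then false            false then then $            match false
  7  $ then then                  then then $                  match then
Stack after step 7: $ then (top = then).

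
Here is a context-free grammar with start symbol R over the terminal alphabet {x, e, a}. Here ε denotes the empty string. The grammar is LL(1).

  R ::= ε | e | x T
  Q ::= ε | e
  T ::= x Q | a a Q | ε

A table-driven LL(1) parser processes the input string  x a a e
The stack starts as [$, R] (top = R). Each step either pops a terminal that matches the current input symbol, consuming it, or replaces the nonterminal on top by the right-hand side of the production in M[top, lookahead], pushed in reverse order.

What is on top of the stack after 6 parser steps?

e

     Stack    Input      Action
  1  $ R      x a a e $  expand R ::= x T
  2  $ T x    x a a e $  match x
  3  $ T      a a e $    expand T ::= a a Q
  4  $ Q a a  a a e $    match a
  5  $ Q a    a e $      match a
  6  $ Q      e $        expand Q ::= e
Stack after step 6: $ e (top = e).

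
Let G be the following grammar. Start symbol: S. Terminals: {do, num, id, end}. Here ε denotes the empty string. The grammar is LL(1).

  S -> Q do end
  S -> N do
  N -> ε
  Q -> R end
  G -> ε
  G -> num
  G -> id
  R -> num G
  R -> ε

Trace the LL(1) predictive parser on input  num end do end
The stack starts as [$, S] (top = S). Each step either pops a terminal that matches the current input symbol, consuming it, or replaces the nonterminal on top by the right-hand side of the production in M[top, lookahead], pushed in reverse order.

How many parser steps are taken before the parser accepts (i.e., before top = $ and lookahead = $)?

step 1: stack=$ S  input=num end do end $  — expand S -> Q do end
step 2: stack=$ end do Q  input=num end do end $  — expand Q -> R end
step 3: stack=$ end do end R  input=num end do end $  — expand R -> num G
step 4: stack=$ end do end G num  input=num end do end $  — match num
step 5: stack=$ end do end G  input=end do end $  — expand G -> ε
step 6: stack=$ end do end  input=end do end $  — match end
step 7: stack=$ end do  input=do end $  — match do
step 8: stack=$ end  input=end $  — match end
Accept reached after 8 steps.

8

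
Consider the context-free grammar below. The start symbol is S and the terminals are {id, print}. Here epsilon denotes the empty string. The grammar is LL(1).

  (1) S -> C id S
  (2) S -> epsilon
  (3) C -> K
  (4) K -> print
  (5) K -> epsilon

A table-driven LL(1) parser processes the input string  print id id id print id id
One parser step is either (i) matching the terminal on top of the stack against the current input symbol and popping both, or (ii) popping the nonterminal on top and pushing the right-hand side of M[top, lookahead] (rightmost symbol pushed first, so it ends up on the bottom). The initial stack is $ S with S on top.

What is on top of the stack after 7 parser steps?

K

step 1: stack=$ S  input=print id id id print id id $  — expand S -> C id S
step 2: stack=$ S id C  input=print id id id print id id $  — expand C -> K
step 3: stack=$ S id K  input=print id id id print id id $  — expand K -> print
step 4: stack=$ S id print  input=print id id id print id id $  — match print
step 5: stack=$ S id  input=id id id print id id $  — match id
step 6: stack=$ S  input=id id print id id $  — expand S -> C id S
step 7: stack=$ S id C  input=id id print id id $  — expand C -> K
Stack after step 7: $ S id K (top = K).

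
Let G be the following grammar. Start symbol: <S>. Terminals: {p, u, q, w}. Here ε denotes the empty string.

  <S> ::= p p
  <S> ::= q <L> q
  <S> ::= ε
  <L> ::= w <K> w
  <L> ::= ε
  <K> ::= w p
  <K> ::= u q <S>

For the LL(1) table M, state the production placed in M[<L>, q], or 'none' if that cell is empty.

FIRST(<S>): from <S>::=p p we get {p}; from <S>::=q <L> q we get {q}; from <S>::=ε we get {ε}. So FIRST(<S>) = {ε, p, q}.
FIRST(<L>): from <L>::=w <K> w we get {w}; from <L>::=ε we get {ε}. So FIRST(<L>) = {ε, w}.
FIRST(<K>): from <K>::=w p we get {w}; from <K>::=u q <S> we get {u}. So FIRST(<K>) = {u, w}.
FOLLOW(<S>) includes $ since <S> is the start symbol.
FOLLOW(<L>): in <S>::=q <L> q, <L> is followed by q with FIRST {q}. Thus FOLLOW(<L>) = {q}.
For <L> ::= w <K> w: FIRST(w <K> w) = {w}, so it goes in M[<L>, t] for t ∈ {w}.
For <L> ::= ε: FIRST(ε) = {ε}, so it goes in M[<L>, t] for t ∈ {}; since ε ∈ FIRST, also for every t ∈ FOLLOW(<L>) = {q}.

<L> ::= ε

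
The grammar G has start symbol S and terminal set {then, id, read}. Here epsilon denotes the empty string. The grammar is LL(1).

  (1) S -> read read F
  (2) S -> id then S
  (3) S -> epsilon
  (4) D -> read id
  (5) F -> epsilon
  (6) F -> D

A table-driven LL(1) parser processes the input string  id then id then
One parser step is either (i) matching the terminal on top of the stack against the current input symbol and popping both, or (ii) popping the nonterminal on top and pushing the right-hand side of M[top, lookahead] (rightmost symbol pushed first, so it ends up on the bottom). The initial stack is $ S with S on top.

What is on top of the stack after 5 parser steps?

then

     Stack        Input              Action
  1  $ S          id then id then $  expand S -> id then S
  2  $ S then id  id then id then $  match id
  3  $ S then     then id then $     match then
  4  $ S          id then $          expand S -> id then S
  5  $ S then id  id then $          match id
Stack after step 5: $ S then (top = then).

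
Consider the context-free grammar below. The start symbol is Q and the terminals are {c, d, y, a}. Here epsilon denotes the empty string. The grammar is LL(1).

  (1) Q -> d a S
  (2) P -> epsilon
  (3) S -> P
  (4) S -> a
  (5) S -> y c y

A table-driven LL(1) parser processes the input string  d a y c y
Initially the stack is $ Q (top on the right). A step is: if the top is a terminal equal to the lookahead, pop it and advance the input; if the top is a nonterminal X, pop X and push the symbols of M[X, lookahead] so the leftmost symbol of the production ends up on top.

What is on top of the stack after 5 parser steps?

     Stack    Input        Action
  1  $ Q      d a y c y $  expand Q -> d a S
  2  $ S a d  d a y c y $  match d
  3  $ S a    a y c y $    match a
  4  $ S      y c y $      expand S -> y c y
  5  $ y c y  y c y $      match y
Stack after step 5: $ y c (top = c).

c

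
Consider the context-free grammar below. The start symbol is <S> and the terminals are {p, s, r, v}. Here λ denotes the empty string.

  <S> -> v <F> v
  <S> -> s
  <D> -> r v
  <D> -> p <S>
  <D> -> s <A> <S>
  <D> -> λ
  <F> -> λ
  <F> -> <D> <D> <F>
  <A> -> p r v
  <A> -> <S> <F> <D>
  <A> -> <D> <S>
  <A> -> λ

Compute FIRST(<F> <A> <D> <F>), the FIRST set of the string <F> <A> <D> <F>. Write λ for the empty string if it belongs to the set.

FIRST(<S>): from <S>->v <F> v we get {v}; from <S>->s we get {s}. So FIRST(<S>) = {s, v}.
FIRST(<D>): from <D>->r v we get {r}; from <D>->p <S> we get {p}; from <D>->s <A> <S> we get {s}; from <D>->λ we get {λ}. So FIRST(<D>) = {λ, p, r, s}.
FIRST(<F>): from <F>->λ we get {λ}; from <F>-><D> <D> <F> we get {λ, p, r, s}. So FIRST(<F>) = {λ, p, r, s}.
FIRST(<A>): from <A>->p r v we get {p}; from <A>-><S> <F> <D> we get {s, v}; from <A>-><D> <S> we get {p, r, s, v}; from <A>->λ we get {λ}. So FIRST(<A>) = {λ, p, r, s, v}.
FIRST(<F> <A> <D> <F>): take FIRST of each symbol in turn, carrying on past any symbol whose FIRST contains λ; result {λ, p, r, s, v}.

{λ, p, r, s, v}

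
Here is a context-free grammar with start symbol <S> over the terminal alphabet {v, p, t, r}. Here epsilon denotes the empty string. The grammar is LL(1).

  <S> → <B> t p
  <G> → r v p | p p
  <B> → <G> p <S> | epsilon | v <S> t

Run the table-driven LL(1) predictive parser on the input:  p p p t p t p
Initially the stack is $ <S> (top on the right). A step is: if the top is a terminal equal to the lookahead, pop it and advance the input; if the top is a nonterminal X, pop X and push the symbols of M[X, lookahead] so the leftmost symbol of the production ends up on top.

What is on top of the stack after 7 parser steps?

     Stack            Input            Action
  1  $ <S>            p p p t p t p $  expand <S> → <B> t p
  2  $ p t <B>        p p p t p t p $  expand <B> → <G> p <S>
  3  $ p t <S> p <G>  p p p t p t p $  expand <G> → p p
  4  $ p t <S> p p p  p p p t p t p $  match p
  5  $ p t <S> p p    p p t p t p $    match p
  6  $ p t <S> p      p t p t p $      match p
  7  $ p t <S>        t p t p $        expand <S> → <B> t p
Stack after step 7: $ p t p t <B> (top = <B>).

<B>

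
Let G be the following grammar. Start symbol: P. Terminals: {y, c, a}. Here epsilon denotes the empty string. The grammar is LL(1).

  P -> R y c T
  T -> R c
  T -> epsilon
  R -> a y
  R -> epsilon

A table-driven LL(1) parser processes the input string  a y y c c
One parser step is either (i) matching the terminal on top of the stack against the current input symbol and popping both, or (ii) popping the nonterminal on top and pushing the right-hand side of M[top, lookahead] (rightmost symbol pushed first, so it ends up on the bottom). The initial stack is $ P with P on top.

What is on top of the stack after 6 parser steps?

T

step 1: stack=$ P  input=a y y c c $  — expand P -> R y c T
step 2: stack=$ T c y R  input=a y y c c $  — expand R -> a y
step 3: stack=$ T c y y a  input=a y y c c $  — match a
step 4: stack=$ T c y y  input=y y c c $  — match y
step 5: stack=$ T c y  input=y c c $  — match y
step 6: stack=$ T c  input=c c $  — match c
Stack after step 6: $ T (top = T).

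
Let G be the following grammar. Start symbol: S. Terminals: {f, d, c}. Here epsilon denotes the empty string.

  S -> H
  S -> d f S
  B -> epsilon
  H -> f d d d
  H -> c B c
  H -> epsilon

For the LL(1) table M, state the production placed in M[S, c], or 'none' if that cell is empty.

S -> H

FIRST(B): from B->epsilon we get {epsilon}. So FIRST(B) = {epsilon}.
FIRST(H): from H->f d d d we get {f}; from H->c B c we get {c}; from H->epsilon we get {epsilon}. So FIRST(H) = {epsilon, c, f}.
FIRST(S): from S->H we get {epsilon, c, f}; from S->d f S we get {d}. So FIRST(S) = {epsilon, c, d, f}.
FOLLOW(S) includes $ since S is the start symbol.
FOLLOW(S): in S->d f S, the suffix after S is empty (adds nothing new). Thus FOLLOW(S) = {$}.
For S -> H: FIRST(H) = {epsilon, c, f}, so it goes in M[S, t] for t ∈ {c, f}; since epsilon ∈ FIRST, also for every t ∈ FOLLOW(S) = {$}.
For S -> d f S: FIRST(d f S) = {d}, so it goes in M[S, t] for t ∈ {d}.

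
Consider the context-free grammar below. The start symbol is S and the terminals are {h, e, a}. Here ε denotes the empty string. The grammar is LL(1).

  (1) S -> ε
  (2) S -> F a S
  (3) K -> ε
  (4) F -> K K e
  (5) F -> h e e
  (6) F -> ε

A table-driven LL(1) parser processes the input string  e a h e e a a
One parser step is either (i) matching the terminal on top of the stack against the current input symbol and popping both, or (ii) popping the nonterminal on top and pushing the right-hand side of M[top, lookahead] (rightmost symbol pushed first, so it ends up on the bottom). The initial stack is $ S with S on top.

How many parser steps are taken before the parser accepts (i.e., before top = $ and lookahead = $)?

      Stack        Input            Action
   1  $ S          e a h e e a a $  expand S -> F a S
   2  $ S a F      e a h e e a a $  expand F -> K K e
   3  $ S a e K K  e a h e e a a $  expand K -> ε
   4  $ S a e K    e a h e e a a $  expand K -> ε
   5  $ S a e      e a h e e a a $  match e
   6  $ S a        a h e e a a $    match a
   7  $ S          h e e a a $      expand S -> F a S
   8  $ S a F      h e e a a $      expand F -> h e e
   9  $ S a e e h  h e e a a $      match h
  10  $ S a e e    e e a a $        match e
  11  $ S a e      e a a $          match e
  12  $ S a        a a $            match a
  13  $ S          a $              expand S -> F a S
  14  $ S a F      a $              expand F -> ε
  15  $ S a        a $              match a
  16  $ S          $                expand S -> ε
Accept reached after 16 steps.

16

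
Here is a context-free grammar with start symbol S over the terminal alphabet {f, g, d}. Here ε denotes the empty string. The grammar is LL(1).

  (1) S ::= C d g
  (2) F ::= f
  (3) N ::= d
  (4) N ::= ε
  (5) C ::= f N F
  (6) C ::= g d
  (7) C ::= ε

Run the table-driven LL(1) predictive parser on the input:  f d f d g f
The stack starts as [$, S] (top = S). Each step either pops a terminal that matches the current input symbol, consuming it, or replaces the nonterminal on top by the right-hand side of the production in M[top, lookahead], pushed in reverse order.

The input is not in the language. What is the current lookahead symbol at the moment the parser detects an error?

f

step 1: stack=$ S  input=f d f d g f $  — expand S ::= C d g
step 2: stack=$ g d C  input=f d f d g f $  — expand C ::= f N F
step 3: stack=$ g d F N f  input=f d f d g f $  — match f
step 4: stack=$ g d F N  input=d f d g f $  — expand N ::= d
step 5: stack=$ g d F d  input=d f d g f $  — match d
step 6: stack=$ g d F  input=f d g f $  — expand F ::= f
step 7: stack=$ g d f  input=f d g f $  — match f
step 8: stack=$ g d  input=d g f $  — match d
step 9: stack=$ g  input=g f $  — match g
step 10: stack=$  input=f $  — error: stack empty but input remains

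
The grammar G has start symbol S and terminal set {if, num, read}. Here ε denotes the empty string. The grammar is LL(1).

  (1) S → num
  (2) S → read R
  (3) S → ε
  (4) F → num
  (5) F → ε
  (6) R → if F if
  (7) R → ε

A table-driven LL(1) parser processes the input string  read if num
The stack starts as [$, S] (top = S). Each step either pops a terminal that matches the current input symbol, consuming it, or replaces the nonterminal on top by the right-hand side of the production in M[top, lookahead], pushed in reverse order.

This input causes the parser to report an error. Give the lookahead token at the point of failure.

step 1: stack=$ S  input=read if num $  — expand S → read R
step 2: stack=$ R read  input=read if num $  — match read
step 3: stack=$ R  input=if num $  — expand R → if F if
step 4: stack=$ if F if  input=if num $  — match if
step 5: stack=$ if F  input=num $  — expand F → num
step 6: stack=$ if num  input=num $  — match num
step 7: stack=$ if  input=$  — error: top is terminal if but lookahead is $

$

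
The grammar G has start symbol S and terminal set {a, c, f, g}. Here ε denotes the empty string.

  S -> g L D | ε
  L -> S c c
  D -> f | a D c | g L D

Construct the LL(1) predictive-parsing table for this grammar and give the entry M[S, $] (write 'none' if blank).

S -> ε

FIRST(S): from S->g L D we get {g}; from S->ε we get {ε}. So FIRST(S) = {ε, g}.
FIRST(D): from D->f we get {f}; from D->a D c we get {a}; from D->g L D we get {g}. So FIRST(D) = {a, f, g}.
FIRST(L): from L->S c c we get {c, g}. So FIRST(L) = {c, g}.
FOLLOW(S) includes $ since S is the start symbol.
FOLLOW(S): in L->S c c, S is followed by c c with FIRST {c}. Thus FOLLOW(S) = {$, c}.
For S -> g L D: FIRST(g L D) = {g}, so it goes in M[S, t] for t ∈ {g}.
For S -> ε: FIRST(ε) = {ε}, so it goes in M[S, t] for t ∈ {}; since ε ∈ FIRST, also for every t ∈ FOLLOW(S) = {$, c}.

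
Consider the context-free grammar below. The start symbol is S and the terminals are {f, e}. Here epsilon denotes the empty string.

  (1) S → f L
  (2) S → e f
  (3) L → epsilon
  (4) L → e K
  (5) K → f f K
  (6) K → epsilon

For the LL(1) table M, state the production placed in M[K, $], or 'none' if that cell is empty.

FIRST(S) = {e, f}
FIRST(L) = {epsilon, e}
FIRST(K) = {epsilon, f}
FOLLOW(S) includes $ since S is the start symbol.
FOLLOW(L): in S→f L, the suffix after L is empty, so FOLLOW(L) ⊇ FOLLOW(S) = {$}. Thus FOLLOW(L) = {$}.
FOLLOW(K): in L→e K, the suffix after K is empty, so FOLLOW(K) ⊇ FOLLOW(L) = {$}; in K→f f K, the suffix after K is empty (adds nothing new). Thus FOLLOW(K) = {$}.
For K → f f K: FIRST(f f K) = {f}, so it goes in M[K, t] for t ∈ {f}.
For K → epsilon: FIRST(epsilon) = {epsilon}, so it goes in M[K, t] for t ∈ {}; since epsilon ∈ FIRST, also for every t ∈ FOLLOW(K) = {$}.

K → epsilon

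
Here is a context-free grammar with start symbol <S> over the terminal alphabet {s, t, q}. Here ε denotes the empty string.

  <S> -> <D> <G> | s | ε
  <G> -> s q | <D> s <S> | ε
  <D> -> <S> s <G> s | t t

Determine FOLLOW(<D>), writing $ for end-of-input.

FIRST(<S>) = {ε, s, t}  (via <D> <G>)
FIRST(<D>) = {s, t}  (via <S> s <G> s)
FIRST(<G>) = {ε, s, t}  (via <D> s <S>)
FOLLOW(<S>) includes $ since <S> is the start symbol.
FOLLOW(<S>): in <G>-><D> s <S>, the suffix after <S> is empty, so FOLLOW(<S>) ⊇ FOLLOW(<G>) = {$, s}; in <D>-><S> s <G> s, <S> is followed by s <G> s with FIRST {s}. Thus FOLLOW(<S>) = {$, s}.
FOLLOW(<G>): in <S>-><D> <G>, the suffix after <G> is empty, so FOLLOW(<G>) ⊇ FOLLOW(<S>) = {$, s}; in <D>-><S> s <G> s, <G> is followed by s with FIRST {s}. Thus FOLLOW(<G>) = {$, s}.
FOLLOW(<D>): in <S>-><D> <G>, <D> is followed by <G> with FIRST {ε, s, t}; in <S>-><D> <G>, the suffix after <D> is nullable, so FOLLOW(<D>) ⊇ FOLLOW(<S>) = {$, s}; in <G>-><D> s <S>, <D> is followed by s <S> with FIRST {s}. Thus FOLLOW(<D>) = {$, s, t}.

{$, s, t}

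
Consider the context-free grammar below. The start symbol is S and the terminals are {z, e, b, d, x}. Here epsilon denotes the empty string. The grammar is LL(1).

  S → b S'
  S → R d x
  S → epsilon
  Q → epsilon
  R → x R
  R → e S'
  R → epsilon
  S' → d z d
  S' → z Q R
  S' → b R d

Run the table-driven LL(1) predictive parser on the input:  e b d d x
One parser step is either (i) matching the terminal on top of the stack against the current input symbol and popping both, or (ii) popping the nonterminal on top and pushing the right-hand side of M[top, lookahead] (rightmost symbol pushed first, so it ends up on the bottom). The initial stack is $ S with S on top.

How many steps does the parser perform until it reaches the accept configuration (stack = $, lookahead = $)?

     Stack        Input        Action
  1  $ S          e b d d x $  expand S → R d x
  2  $ x d R      e b d d x $  expand R → e S'
  3  $ x d S' e   e b d d x $  match e
  4  $ x d S'     b d d x $    expand S' → b R d
  5  $ x d d R b  b d d x $    match b
  6  $ x d d R    d d x $      expand R → epsilon
  7  $ x d d      d d x $      match d
  8  $ x d        d x $        match d
  9  $ x          x $          match x
Accept reached after 9 steps.

9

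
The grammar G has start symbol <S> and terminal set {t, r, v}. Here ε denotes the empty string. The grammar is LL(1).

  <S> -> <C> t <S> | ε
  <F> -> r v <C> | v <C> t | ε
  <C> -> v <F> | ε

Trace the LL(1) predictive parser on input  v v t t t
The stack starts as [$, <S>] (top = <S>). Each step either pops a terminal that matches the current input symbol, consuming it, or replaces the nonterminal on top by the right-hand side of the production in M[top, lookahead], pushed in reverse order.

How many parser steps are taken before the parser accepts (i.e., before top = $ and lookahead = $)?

      Stack            Input        Action
   1  $ <S>            v v t t t $  expand <S> -> <C> t <S>
   2  $ <S> t <C>      v v t t t $  expand <C> -> v <F>
   3  $ <S> t <F> v    v v t t t $  match v
   4  $ <S> t <F>      v t t t $    expand <F> -> v <C> t
   5  $ <S> t t <C> v  v t t t $    match v
   6  $ <S> t t <C>    t t t $      expand <C> -> ε
   7  $ <S> t t        t t t $      match t
   8  $ <S> t          t t $        match t
   9  $ <S>            t $          expand <S> -> <C> t <S>
  10  $ <S> t <C>      t $          expand <C> -> ε
  11  $ <S> t          t $          match t
  12  $ <S>            $            expand <S> -> ε
Accept reached after 12 steps.

12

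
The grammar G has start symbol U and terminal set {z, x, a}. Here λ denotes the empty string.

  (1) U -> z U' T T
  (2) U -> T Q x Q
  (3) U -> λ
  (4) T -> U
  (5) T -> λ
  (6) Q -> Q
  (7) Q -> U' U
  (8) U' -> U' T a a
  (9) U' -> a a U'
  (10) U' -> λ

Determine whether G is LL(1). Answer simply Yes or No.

FIRST(U) = {λ, a, x, z}
FIRST(T) = {λ, a, x, z}
FIRST(Q) = {λ, a, x, z}
FIRST(U') = {λ, a, x, z}
FOLLOW(U) = {$, a, x, z}
FOLLOW(T) = {$, a, x, z}
FOLLOW(Q) = {$, a, x, z}
FOLLOW(U') = {$, a, x, z}
Cell M[Q, $] receives both Q -> Q and Q -> U' U — the grammar is not LL(1).

No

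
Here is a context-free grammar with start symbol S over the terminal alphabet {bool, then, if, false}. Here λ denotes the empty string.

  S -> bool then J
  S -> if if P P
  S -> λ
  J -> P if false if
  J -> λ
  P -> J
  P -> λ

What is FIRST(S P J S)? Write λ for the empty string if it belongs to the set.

FIRST(S): from S->bool then J we get {bool}; from S->if if P P we get {if}; from S->λ we get {λ}. So FIRST(S) = {λ, bool, if}.
FIRST(J): from J->P if false if we get {if}; from J->λ we get {λ}. So FIRST(J) = {λ, if}.
FIRST(P): from P->J we get {λ, if}; from P->λ we get {λ}. So FIRST(P) = {λ, if}.
FIRST(S P J S): take FIRST of each symbol in turn, carrying on past any symbol whose FIRST contains λ; result {λ, bool, if}.

{λ, bool, if}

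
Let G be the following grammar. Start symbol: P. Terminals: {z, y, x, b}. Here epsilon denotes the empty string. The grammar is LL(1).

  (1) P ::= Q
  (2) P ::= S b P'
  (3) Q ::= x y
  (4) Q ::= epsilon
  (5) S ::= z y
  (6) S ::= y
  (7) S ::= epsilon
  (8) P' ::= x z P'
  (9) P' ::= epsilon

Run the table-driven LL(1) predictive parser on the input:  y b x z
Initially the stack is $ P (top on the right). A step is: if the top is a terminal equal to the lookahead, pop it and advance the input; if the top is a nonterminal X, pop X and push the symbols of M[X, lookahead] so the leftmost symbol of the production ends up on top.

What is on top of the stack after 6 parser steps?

step 1: stack=$ P  input=y b x z $  — expand P ::= S b P'
step 2: stack=$ P' b S  input=y b x z $  — expand S ::= y
step 3: stack=$ P' b y  input=y b x z $  — match y
step 4: stack=$ P' b  input=b x z $  — match b
step 5: stack=$ P'  input=x z $  — expand P' ::= x z P'
step 6: stack=$ P' z x  input=x z $  — match x
Stack after step 6: $ P' z (top = z).

z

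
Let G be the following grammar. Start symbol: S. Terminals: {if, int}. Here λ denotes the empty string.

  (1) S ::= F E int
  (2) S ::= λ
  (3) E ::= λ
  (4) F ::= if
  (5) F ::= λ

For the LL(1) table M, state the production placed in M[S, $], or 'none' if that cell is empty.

FIRST(E): from E::=λ we get {λ}. So FIRST(E) = {λ}.
FIRST(F): from F::=if we get {if}; from F::=λ we get {λ}. So FIRST(F) = {λ, if}.
FIRST(S): from S::=F E int we get {if, int}; from S::=λ we get {λ}. So FIRST(S) = {λ, if, int}.
FOLLOW(S) includes $ since S is the start symbol.
FOLLOW(S): S appears on no right-hand side. Thus FOLLOW(S) = {$}.
For S ::= F E int: FIRST(F E int) = {if, int}, so it goes in M[S, t] for t ∈ {if, int}.
For S ::= λ: FIRST(λ) = {λ}, so it goes in M[S, t] for t ∈ {}; since λ ∈ FIRST, also for every t ∈ FOLLOW(S) = {$}.

S ::= λ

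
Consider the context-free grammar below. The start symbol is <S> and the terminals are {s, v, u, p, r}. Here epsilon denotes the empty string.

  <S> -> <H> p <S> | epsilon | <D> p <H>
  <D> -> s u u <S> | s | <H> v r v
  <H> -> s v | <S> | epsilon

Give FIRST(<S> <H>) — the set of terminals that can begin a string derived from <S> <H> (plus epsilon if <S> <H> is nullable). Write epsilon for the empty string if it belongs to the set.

{epsilon, p, s, v}

FIRST(<S>): from <S>-><H> p <S> we get {p, s, v}; from <S>->epsilon we get {epsilon}; from <S>-><D> p <H> we get {p, s, v}. So FIRST(<S>) = {epsilon, p, s, v}.
FIRST(<H>): from <H>->s v we get {s}; from <H>-><S> we get {epsilon, p, s, v}; from <H>->epsilon we get {epsilon}. So FIRST(<H>) = {epsilon, p, s, v}.
FIRST(<D>): from <D>->s u u <S> we get {s}; from <D>->s we get {s}; from <D>-><H> v r v we get {p, s, v}. So FIRST(<D>) = {p, s, v}.
FIRST(<S> <H>): take FIRST of each symbol in turn, carrying on past any symbol whose FIRST contains epsilon; result {epsilon, p, s, v}.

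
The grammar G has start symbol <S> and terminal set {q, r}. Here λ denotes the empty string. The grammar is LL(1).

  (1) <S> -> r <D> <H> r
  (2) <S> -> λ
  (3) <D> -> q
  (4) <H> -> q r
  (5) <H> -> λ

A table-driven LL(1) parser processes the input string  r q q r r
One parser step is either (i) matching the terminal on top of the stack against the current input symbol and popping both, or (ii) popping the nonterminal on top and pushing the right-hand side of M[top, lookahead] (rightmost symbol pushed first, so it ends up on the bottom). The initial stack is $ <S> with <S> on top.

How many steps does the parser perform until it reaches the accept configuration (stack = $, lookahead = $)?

     Stack          Input        Action
  1  $ <S>          r q q r r $  expand <S> -> r <D> <H> r
  2  $ r <H> <D> r  r q q r r $  match r
  3  $ r <H> <D>    q q r r $    expand <D> -> q
  4  $ r <H> q      q q r r $    match q
  5  $ r <H>        q r r $      expand <H> -> q r
  6  $ r r q        q r r $      match q
  7  $ r r          r r $        match r
  8  $ r            r $          match r
Accept reached after 8 steps.

8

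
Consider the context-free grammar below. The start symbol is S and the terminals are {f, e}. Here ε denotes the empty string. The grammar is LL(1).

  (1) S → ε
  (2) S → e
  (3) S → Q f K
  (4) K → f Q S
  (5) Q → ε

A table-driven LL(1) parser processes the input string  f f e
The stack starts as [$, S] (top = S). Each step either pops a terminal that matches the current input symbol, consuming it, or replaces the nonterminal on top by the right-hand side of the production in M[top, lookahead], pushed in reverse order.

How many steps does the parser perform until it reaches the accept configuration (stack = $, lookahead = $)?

8

step 1: stack=$ S  input=f f e $  — expand S → Q f K
step 2: stack=$ K f Q  input=f f e $  — expand Q → ε
step 3: stack=$ K f  input=f f e $  — match f
step 4: stack=$ K  input=f e $  — expand K → f Q S
step 5: stack=$ S Q f  input=f e $  — match f
step 6: stack=$ S Q  input=e $  — expand Q → ε
step 7: stack=$ S  input=e $  — expand S → e
step 8: stack=$ e  input=e $  — match e
Accept reached after 8 steps.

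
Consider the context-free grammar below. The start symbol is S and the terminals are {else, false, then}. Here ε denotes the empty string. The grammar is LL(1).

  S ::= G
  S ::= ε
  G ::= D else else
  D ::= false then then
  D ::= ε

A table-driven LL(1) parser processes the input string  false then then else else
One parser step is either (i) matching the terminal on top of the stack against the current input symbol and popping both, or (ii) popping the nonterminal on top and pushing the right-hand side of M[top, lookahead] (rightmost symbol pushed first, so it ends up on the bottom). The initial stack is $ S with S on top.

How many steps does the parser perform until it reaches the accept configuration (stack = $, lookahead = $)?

     Stack                        Input                        Action
  1  $ S                          false then then else else $  expand S ::= G
  2  $ G                          false then then else else $  expand G ::= D else else
  3  $ else else D                false then then else else $  expand D ::= false then then
  4  $ else else then then false  false then then else else $  match false
  5  $ else else then then        then then else else $        match then
  6  $ else else then             then else else $             match then
  7  $ else else                  else else $                  match else
  8  $ else                       else $                       match else
Accept reached after 8 steps.

8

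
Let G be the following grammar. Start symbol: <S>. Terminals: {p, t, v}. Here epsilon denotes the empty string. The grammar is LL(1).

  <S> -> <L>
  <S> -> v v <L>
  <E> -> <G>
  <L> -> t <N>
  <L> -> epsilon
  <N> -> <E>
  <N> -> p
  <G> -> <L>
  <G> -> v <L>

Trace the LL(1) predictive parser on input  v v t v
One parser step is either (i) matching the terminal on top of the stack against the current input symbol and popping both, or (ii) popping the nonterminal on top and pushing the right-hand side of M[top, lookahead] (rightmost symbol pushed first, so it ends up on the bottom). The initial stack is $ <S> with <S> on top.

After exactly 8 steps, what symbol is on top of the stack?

v

     Stack      Input      Action
  1  $ <S>      v v t v $  expand <S> -> v v <L>
  2  $ <L> v v  v v t v $  match v
  3  $ <L> v    v t v $    match v
  4  $ <L>      t v $      expand <L> -> t <N>
  5  $ <N> t    t v $      match t
  6  $ <N>      v $        expand <N> -> <E>
  7  $ <E>      v $        expand <E> -> <G>
  8  $ <G>      v $        expand <G> -> v <L>
Stack after step 8: $ <L> v (top = v).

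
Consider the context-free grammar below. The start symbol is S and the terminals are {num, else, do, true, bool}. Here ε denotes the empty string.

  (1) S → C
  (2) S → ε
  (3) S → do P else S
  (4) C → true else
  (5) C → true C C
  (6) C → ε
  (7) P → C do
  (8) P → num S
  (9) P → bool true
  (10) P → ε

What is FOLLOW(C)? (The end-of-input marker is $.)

FIRST(C) = {ε, true}
FIRST(S) = {ε, do, true}  (via C)
FIRST(P) = {ε, bool, do, num, true}  (via C do)
FOLLOW(S) includes $ since S is the start symbol.
FOLLOW(P): in S→do P else S, P is followed by else S with FIRST {else}. Thus FOLLOW(P) = {else}.
FOLLOW(S): in S→do P else S, the suffix after S is empty (adds nothing new); in P→num S, the suffix after S is empty, so FOLLOW(S) ⊇ FOLLOW(P) = {else}. Thus FOLLOW(S) = {$, else}.
FOLLOW(C): in S→C, the suffix after C is empty, so FOLLOW(C) ⊇ FOLLOW(S) = {$, else}; in C→true C C (occurrence 1), C is followed by C with FIRST {ε, true}; in C→true C C (occurrence 1), the suffix after C is nullable (adds nothing new); in C→true C C (occurrence 2), the suffix after C is empty (adds nothing new); in P→C do, C is followed by do with FIRST {do}. Thus FOLLOW(C) = {$, do, else, true}.

{$, do, else, true}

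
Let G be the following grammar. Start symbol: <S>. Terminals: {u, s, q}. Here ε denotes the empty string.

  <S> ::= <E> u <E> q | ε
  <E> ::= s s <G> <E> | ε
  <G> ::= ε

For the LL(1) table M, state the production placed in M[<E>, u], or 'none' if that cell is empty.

FIRST(<E>): from <E>::=s s <G> <E> we get {s}; from <E>::=ε we get {ε}. So FIRST(<E>) = {ε, s}.
FIRST(<G>): from <G>::=ε we get {ε}. So FIRST(<G>) = {ε}.
FIRST(<S>): from <S>::=<E> u <E> q we get {s, u}; from <S>::=ε we get {ε}. So FIRST(<S>) = {ε, s, u}.
FOLLOW(<S>) includes $ since <S> is the start symbol.
FOLLOW(<E>): in <S>::=<E> u <E> q (occurrence 1), <E> is followed by u <E> q with FIRST {u}; in <S>::=<E> u <E> q (occurrence 2), <E> is followed by q with FIRST {q}; in <E>::=s s <G> <E>, the suffix after <E> is empty (adds nothing new). Thus FOLLOW(<E>) = {q, u}.
For <E> ::= s s <G> <E>: FIRST(s s <G> <E>) = {s}, so it goes in M[<E>, t] for t ∈ {s}.
For <E> ::= ε: FIRST(ε) = {ε}, so it goes in M[<E>, t] for t ∈ {}; since ε ∈ FIRST, also for every t ∈ FOLLOW(<E>) = {q, u}.

<E> ::= ε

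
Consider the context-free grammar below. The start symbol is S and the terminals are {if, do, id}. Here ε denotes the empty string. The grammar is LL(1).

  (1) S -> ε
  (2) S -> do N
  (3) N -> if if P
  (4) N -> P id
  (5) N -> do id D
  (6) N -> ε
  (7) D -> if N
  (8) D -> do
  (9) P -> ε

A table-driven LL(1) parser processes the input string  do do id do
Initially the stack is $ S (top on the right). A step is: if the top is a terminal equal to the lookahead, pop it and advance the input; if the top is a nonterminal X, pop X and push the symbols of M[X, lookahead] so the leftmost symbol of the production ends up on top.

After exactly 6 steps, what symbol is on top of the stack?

do

     Stack      Input          Action
  1  $ S        do do id do $  expand S -> do N
  2  $ N do     do do id do $  match do
  3  $ N        do id do $     expand N -> do id D
  4  $ D id do  do id do $     match do
  5  $ D id     id do $        match id
  6  $ D        do $           expand D -> do
Stack after step 6: $ do (top = do).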